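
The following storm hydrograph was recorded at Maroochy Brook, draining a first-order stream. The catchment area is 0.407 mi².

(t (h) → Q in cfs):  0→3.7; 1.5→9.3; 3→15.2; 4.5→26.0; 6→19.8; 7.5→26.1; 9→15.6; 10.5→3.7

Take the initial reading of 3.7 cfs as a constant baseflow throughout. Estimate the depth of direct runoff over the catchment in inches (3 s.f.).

d ≈ 0.513 in

Direct runoff: 0.0, 5.6, 11.5, 22.3, 16.1, 22.4, 11.9, 0.0 cfs; ΣQ_DR = 89.80 cfs.
V = ΣQ_DR · Δt = 89.80 × 5400 s = 4.849 × 10^5 ft³.
Over A = 0.407 mi², depth = V / A = 0.513 in.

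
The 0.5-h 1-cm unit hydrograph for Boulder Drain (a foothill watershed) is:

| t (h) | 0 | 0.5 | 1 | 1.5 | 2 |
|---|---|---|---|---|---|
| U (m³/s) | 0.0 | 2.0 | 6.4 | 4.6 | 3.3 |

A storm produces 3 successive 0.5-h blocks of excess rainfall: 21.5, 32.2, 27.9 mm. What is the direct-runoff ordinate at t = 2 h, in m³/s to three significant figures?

Q ≈ 39.8 m³/s

By discrete convolution, Q_j = Σ (P_i / 10 mm) · U_{j−i}.
At t = 2 h (j=4): Q = (21.5/10)·3.3 + (32.2/10)·4.6 + (27.9/10)·6.4 = 39.8 m³/s.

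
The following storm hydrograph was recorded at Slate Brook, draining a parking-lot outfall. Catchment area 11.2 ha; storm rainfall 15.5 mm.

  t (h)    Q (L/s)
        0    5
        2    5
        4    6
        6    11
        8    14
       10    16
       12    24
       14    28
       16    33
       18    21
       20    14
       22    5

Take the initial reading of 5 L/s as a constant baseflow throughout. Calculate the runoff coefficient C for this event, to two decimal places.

C ≈ 0.51

ΣQ_DR = 122.0 L/s; V = ΣQ_DR·Δt = 8.784 × 10^5 L.
Runoff depth d = V / A = 7.843 mm.
C = d / P = 7.843 / 15.5 = 0.51.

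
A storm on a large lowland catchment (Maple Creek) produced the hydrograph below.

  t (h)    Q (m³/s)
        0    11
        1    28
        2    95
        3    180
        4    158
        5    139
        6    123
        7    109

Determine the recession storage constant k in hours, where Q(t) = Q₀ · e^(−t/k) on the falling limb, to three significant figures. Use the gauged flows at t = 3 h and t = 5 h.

k ≈ 7.74 h

On the falling limb, Q drops from 180 to 139 m³/s between t = 3 h and t = 5 h (Δt = 2 h).
k = −Δt / ln(Q₂/Q₁) = −2 / ln(139/180) = 7.74 h.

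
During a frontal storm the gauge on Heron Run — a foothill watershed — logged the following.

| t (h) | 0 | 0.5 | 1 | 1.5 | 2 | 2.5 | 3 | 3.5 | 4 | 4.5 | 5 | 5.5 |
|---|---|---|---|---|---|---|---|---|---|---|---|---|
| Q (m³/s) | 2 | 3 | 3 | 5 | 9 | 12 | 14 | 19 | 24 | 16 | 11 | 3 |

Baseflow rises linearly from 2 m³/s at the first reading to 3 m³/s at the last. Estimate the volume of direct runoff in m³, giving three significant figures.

Direct-runoff ordinates (Q − Q_b): 0.00, 0.91, 0.82, 2.73, 6.64, 9.55, 11.45, 16.36, 21.27, 13.18, 8.09, 0.00 m³/s.
ΣQ_DR = 91.00 m³/s.
With Δt = 0.5 h = 1800 s, V = ΣQ_DR · Δt = 91.00 × 1800 = 1.64 × 10^5 m³.

V ≈ 1.64 × 10^5 m³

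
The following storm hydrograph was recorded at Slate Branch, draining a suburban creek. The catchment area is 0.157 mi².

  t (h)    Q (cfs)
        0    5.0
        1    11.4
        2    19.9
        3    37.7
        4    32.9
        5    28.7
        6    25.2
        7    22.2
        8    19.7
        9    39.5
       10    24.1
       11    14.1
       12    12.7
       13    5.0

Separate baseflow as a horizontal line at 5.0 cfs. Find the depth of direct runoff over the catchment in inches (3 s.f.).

d ≈ 2.25 in

Direct runoff: 0.0, 6.4, 14.9, 32.7, 27.9, 23.7, 20.2, 17.2, 14.7, 34.5, 19.1, 9.1, 7.7, 0.0 cfs; ΣQ_DR = 228.1 cfs.
V = ΣQ_DR · Δt = 228.1 × 3600 s = 8.212 × 10^5 ft³.
Over A = 0.157 mi², depth = V / A = 2.25 in.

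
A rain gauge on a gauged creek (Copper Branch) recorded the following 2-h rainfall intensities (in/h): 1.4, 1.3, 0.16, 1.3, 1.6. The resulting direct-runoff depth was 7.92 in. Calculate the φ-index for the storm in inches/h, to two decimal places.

Only the 4 blocks with intensity above φ contribute runoff: 1.4, 1.3, 1.3, 1.6 in/h.
Σ(I−φ)·Δt = d  ⇒  (1.4+1.3+1.3+1.6 − 4φ)·2 = 7.92
φ = (5.600 − 7.92/2) / 4 = 0.41 in/h.

φ ≈ 0.41 in/h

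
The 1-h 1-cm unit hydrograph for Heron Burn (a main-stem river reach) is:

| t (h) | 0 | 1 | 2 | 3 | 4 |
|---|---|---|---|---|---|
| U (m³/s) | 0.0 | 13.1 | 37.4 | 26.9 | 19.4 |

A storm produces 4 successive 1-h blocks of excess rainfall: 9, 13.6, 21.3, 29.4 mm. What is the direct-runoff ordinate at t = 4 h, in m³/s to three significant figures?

By discrete convolution, Q_j = Σ (P_i / 10 mm) · U_{j−i}.
At t = 4 h (j=4): Q = (9/10)·19.4 + (13.6/10)·26.9 + (21.3/10)·37.4 + (29.4/10)·13.1 = 172 m³/s.

Q ≈ 172 m³/s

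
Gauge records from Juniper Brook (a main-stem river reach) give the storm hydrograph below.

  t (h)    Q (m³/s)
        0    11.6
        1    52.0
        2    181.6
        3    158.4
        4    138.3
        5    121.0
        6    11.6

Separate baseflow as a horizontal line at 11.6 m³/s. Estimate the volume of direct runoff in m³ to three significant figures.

Direct-runoff ordinates (Q − Q_b): 0.0, 40.4, 170.0, 146.8, 126.7, 109.4, 0.0 m³/s.
ΣQ_DR = 593.3 m³/s.
With Δt = 1 h = 3600 s, V = ΣQ_DR · Δt = 593.3 × 3600 = 2.14 × 10^6 m³.

V ≈ 2.14 × 10^6 m³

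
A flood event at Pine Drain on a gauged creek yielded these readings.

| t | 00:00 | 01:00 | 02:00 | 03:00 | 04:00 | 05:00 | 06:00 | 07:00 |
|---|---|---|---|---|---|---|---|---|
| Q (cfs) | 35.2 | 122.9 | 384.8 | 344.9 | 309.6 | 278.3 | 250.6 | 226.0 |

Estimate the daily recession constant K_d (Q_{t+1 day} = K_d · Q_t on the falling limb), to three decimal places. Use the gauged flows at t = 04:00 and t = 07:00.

K_d ≈ 0.081

Between t = 04:00 and t = 07:00 the flow falls from 309.6 to 226.0 cfs over 3×1 h = 3 h.
Per-interval ratio K = (226.0/309.6)^(1/3) = 0.9004; K_d = K^(24/1) = 0.081.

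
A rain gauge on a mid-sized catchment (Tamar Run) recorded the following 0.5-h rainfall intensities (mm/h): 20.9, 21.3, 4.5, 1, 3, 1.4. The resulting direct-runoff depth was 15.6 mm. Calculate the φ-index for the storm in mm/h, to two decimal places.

φ ≈ 5.50 mm/h

Only the 2 blocks with intensity above φ contribute runoff: 20.9, 21.3 mm/h.
Σ(I−φ)·Δt = d  ⇒  (20.9+21.3 − 2φ)·0.5 = 15.6
φ = (42.20 − 15.6/0.5) / 2 = 5.50 mm/h.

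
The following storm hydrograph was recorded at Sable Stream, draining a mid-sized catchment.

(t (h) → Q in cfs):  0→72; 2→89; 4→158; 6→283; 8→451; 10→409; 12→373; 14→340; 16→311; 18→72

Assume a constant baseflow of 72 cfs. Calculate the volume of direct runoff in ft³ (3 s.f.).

Direct-runoff ordinates (Q − Q_b): 0.0, 17.0, 86.0, 211.0, 379.0, 337.0, 301.0, 268.0, 239.0, 0.0 cfs.
ΣQ_DR = 1838 cfs.
With Δt = 2 h = 7200 s, V = ΣQ_DR · Δt = 1838 × 7200 = 1.32 × 10^7 ft³.

V ≈ 1.32 × 10^7 ft³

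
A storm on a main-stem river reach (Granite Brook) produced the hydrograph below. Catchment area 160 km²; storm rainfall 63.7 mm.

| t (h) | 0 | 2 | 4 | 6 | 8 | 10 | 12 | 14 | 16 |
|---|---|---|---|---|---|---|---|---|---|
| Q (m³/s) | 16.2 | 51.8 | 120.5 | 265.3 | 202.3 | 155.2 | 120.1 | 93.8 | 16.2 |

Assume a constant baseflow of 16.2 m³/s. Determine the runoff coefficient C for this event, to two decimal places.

C ≈ 0.63

ΣQ_DR = 895.6 m³/s; V = ΣQ_DR·Δt = 6.448 × 10^6 m³.
Runoff depth d = V / A = 40.30 mm.
C = d / P = 40.30 / 63.7 = 0.63.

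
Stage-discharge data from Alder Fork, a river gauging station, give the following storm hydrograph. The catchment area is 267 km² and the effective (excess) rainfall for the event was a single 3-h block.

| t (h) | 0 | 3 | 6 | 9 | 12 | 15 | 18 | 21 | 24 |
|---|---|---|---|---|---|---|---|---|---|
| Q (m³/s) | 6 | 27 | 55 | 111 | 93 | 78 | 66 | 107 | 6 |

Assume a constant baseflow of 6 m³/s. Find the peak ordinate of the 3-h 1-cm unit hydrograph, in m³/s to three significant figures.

Direct runoff: 0.0, 21.0, 49.0, 105.0, 87.0, 72.0, 60.0, 101.0, 0.0 m³/s; ΣQ_DR = 495.0 m³/s, peak = 105.0 m³/s.
Runoff depth d = ΣQ_DR·Δt / A = 495.0 × 10800 / (267 km²) = 20.02 mm.
The 1-cm UH is the DRH scaled by (10 mm)/d, so U_p = 105.0 × 10/20.02 = 52.4 m³/s.

U_p ≈ 52.4 m³/s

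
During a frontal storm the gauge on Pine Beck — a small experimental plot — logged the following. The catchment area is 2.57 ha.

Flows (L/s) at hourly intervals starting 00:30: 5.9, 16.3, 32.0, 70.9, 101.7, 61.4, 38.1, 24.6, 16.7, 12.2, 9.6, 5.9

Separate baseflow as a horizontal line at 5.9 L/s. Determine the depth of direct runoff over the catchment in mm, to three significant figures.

Direct runoff: 0.0, 10.4, 26.1, 65.0, 95.8, 55.5, 32.2, 18.7, 10.8, 6.3, 3.7, 0.0 L/s; ΣQ_DR = 324.5 L/s.
V = ΣQ_DR · Δt = 324.5 × 3600 s = 1.168 × 10^6 L.
Over A = 2.57 ha, depth = V / A = 45.5 mm.

d ≈ 45.5 mm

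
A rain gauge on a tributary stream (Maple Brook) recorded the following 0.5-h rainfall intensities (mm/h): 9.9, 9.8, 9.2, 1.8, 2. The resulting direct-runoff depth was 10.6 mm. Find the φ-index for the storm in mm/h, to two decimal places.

φ ≈ 2.57 mm/h

Only the 3 blocks with intensity above φ contribute runoff: 9.9, 9.8, 9.2 mm/h.
Σ(I−φ)·Δt = d  ⇒  (9.9+9.8+9.2 − 3φ)·0.5 = 10.6
φ = (28.90 − 10.6/0.5) / 3 = 2.57 mm/h.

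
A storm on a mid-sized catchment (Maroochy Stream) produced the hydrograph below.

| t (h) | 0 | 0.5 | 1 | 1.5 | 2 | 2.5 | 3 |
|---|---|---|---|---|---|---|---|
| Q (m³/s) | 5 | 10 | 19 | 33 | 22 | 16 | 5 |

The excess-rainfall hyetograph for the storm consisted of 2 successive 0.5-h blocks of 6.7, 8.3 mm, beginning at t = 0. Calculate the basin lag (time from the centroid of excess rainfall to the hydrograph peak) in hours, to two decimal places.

t_L ≈ 0.97 h

Centroid of excess rainfall: t_c = Σ P_i·t̄_i / ΣP_i = 0.5267 h (block centres at 0.25, 0.75 h).
Hydrograph peak occurs at t = 1.5 h, so basin lag t_L = 1.5 − 0.5267 = 0.97 h.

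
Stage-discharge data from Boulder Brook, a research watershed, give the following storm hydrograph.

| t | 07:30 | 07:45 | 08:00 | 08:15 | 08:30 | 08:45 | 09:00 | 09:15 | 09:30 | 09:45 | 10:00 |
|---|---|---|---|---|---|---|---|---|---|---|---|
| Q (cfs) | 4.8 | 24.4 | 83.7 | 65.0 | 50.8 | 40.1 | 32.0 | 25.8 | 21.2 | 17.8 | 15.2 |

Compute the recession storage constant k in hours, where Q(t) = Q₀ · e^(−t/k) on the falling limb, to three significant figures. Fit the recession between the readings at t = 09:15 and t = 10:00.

On the falling limb, Q drops from 25.8 to 15.2 cfs between t = 09:15 and t = 10:00 (Δt = 0.75 h).
k = −Δt / ln(Q₂/Q₁) = −0.75 / ln(15.2/25.8) = 1.42 h.

k ≈ 1.42 h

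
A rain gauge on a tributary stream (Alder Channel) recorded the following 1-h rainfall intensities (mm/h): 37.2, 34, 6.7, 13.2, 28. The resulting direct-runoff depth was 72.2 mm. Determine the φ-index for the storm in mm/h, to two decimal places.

φ ≈ 10.05 mm/h

Only the 4 blocks with intensity above φ contribute runoff: 37.2, 34, 13.2, 28 mm/h.
Σ(I−φ)·Δt = d  ⇒  (37.2+34+13.2+28 − 4φ)·1 = 72.2
φ = (112.4 − 72.2/1) / 4 = 10.05 mm/h.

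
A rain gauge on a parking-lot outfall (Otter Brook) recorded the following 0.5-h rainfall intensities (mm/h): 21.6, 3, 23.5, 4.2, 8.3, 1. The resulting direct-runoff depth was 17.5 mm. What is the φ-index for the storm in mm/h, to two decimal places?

φ ≈ 6.13 mm/h

Only the 3 blocks with intensity above φ contribute runoff: 21.6, 23.5, 8.3 mm/h.
Σ(I−φ)·Δt = d  ⇒  (21.6+23.5+8.3 − 3φ)·0.5 = 17.5
φ = (53.40 − 17.5/0.5) / 3 = 6.13 mm/h.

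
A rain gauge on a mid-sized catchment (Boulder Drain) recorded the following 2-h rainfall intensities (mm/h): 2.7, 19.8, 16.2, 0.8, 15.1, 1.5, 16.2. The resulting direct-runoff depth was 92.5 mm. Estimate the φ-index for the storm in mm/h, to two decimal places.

Only the 4 blocks with intensity above φ contribute runoff: 19.8, 16.2, 15.1, 16.2 mm/h.
Σ(I−φ)·Δt = d  ⇒  (19.8+16.2+15.1+16.2 − 4φ)·2 = 92.5
φ = (67.30 − 92.5/2) / 4 = 5.26 mm/h.

φ ≈ 5.26 mm/h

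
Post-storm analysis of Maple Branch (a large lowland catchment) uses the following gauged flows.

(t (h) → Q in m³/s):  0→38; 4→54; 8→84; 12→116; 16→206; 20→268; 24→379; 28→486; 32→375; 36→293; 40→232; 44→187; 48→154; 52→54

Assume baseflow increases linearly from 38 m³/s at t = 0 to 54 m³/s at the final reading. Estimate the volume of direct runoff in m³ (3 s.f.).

Direct-runoff ordinates (Q − Q_b): 0.00, 14.77, 43.54, 74.31, 163.08, 223.85, 333.62, 439.38, 327.15, 243.92, 181.69, 135.46, 101.23, 0.00 m³/s.
ΣQ_DR = 2282 m³/s.
With Δt = 4 h = 14400 s, V = ΣQ_DR · Δt = 2282 × 14400 = 3.29 × 10^7 m³.

V ≈ 3.29 × 10^7 m³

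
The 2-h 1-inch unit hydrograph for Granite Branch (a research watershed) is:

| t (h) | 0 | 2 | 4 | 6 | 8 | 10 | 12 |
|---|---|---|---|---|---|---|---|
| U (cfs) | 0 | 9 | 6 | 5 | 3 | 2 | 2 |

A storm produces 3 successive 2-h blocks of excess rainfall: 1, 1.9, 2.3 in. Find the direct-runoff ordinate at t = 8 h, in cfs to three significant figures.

Q ≈ 26.3 cfs

By discrete convolution, Q_j = Σ (P_i / 1 in) · U_{j−i}.
At t = 8 h (j=4): Q = (1/1)·3 + (1.9/1)·5 + (2.3/1)·6 = 26.3 cfs.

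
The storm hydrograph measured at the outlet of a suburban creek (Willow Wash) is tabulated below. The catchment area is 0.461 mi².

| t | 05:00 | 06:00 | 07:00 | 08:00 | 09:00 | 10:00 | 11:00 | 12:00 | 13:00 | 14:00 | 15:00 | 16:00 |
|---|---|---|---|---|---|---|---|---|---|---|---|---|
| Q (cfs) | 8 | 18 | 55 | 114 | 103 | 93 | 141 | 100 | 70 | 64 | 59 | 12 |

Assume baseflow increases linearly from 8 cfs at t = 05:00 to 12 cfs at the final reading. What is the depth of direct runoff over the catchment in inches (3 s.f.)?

d ≈ 2.41 in

Direct runoff: 0.00, 9.64, 46.27, 104.91, 93.55, 83.18, 130.82, 89.45, 59.09, 52.73, 47.36, 0.00 cfs; ΣQ_DR = 717.0 cfs.
V = ΣQ_DR · Δt = 717.0 × 3600 s = 2.581 × 10^6 ft³.
Over A = 0.461 mi², depth = V / A = 2.41 in.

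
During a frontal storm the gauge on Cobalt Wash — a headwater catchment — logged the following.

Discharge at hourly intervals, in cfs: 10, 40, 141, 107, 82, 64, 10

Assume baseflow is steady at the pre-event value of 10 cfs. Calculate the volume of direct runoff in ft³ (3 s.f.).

Direct-runoff ordinates (Q − Q_b): 0.0, 30.0, 131.0, 97.0, 72.0, 54.0, 0.0 cfs.
ΣQ_DR = 384.0 cfs.
With Δt = 1 h = 3600 s, V = ΣQ_DR · Δt = 384.0 × 3600 = 1.38 × 10^6 ft³.

V ≈ 1.38 × 10^6 ft³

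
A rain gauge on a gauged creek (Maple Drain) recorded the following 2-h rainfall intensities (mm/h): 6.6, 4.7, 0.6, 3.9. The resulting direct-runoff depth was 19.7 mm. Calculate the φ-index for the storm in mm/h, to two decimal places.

φ ≈ 1.78 mm/h

Only the 3 blocks with intensity above φ contribute runoff: 6.6, 4.7, 3.9 mm/h.
Σ(I−φ)·Δt = d  ⇒  (6.6+4.7+3.9 − 3φ)·2 = 19.7
φ = (15.20 − 19.7/2) / 3 = 1.78 mm/h.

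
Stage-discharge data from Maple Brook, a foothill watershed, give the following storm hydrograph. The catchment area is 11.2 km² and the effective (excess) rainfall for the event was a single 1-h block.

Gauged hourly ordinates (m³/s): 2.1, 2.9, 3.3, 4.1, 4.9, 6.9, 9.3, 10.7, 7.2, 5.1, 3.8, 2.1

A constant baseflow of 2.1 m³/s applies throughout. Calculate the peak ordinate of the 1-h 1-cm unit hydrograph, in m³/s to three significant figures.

U_p ≈ 7.19 m³/s

Direct runoff: 0.0, 0.8, 1.2, 2.0, 2.8, 4.8, 7.2, 8.6, 5.1, 3.0, 1.7, 0.0 m³/s; ΣQ_DR = 37.20 m³/s, peak = 8.6 m³/s.
Runoff depth d = ΣQ_DR·Δt / A = 37.20 × 3600 / (11.2 km²) = 11.96 mm.
The 1-cm UH is the DRH scaled by (10 mm)/d, so U_p = 8.6 × 10/11.96 = 7.19 m³/s.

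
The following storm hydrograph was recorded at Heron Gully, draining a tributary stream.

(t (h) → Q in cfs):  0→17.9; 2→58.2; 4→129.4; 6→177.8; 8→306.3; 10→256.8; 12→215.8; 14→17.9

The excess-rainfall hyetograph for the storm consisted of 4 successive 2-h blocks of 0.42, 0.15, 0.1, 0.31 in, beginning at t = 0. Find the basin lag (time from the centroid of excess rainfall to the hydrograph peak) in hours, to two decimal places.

Centroid of excess rainfall: t_c = Σ P_i·t̄_i / ΣP_i = 3.6122 h (block centres at 1, 3, 5, 7 h).
Hydrograph peak occurs at t = 8 h, so basin lag t_L = 8 − 3.6122 = 4.39 h.

t_L ≈ 4.39 h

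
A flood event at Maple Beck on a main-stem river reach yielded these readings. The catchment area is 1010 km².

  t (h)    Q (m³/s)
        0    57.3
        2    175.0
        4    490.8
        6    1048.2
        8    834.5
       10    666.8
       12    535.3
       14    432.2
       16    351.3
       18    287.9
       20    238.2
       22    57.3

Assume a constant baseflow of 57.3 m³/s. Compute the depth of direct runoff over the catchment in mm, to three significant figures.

Direct runoff: 0.0, 117.7, 433.5, 990.9, 777.2, 609.5, 478.0, 374.9, 294.0, 230.6, 180.9, 0.0 m³/s; ΣQ_DR = 4487 m³/s.
V = ΣQ_DR · Δt = 4487 × 7200 s = 3.231 × 10^7 m³.
Over A = 1010 km², depth = V / A = 32.0 mm.

d ≈ 32.0 mm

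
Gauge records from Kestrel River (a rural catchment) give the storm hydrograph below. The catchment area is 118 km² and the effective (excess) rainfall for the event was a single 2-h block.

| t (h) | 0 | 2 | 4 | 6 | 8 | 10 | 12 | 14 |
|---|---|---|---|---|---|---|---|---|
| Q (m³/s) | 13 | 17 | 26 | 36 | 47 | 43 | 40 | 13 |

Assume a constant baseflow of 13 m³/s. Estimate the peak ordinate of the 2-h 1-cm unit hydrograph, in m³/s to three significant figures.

Direct runoff: 0.0, 4.0, 13.0, 23.0, 34.0, 30.0, 27.0, 0.0 m³/s; ΣQ_DR = 131.0 m³/s, peak = 34.0 m³/s.
Runoff depth d = ΣQ_DR·Δt / A = 131.0 × 7200 / (118 km²) = 7.993 mm.
The 1-cm UH is the DRH scaled by (10 mm)/d, so U_p = 34.0 × 10/7.993 = 42.5 m³/s.

U_p ≈ 42.5 m³/s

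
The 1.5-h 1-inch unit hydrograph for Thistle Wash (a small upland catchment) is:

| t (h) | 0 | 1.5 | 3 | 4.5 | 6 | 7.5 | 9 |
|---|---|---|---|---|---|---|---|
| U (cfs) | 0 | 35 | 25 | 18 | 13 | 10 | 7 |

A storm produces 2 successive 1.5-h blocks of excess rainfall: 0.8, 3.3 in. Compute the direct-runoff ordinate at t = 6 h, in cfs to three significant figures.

By discrete convolution, Q_j = Σ (P_i / 1 in) · U_{j−i}.
At t = 6 h (j=4): Q = (0.8/1)·13 + (3.3/1)·18 = 69.8 cfs.

Q ≈ 69.8 cfs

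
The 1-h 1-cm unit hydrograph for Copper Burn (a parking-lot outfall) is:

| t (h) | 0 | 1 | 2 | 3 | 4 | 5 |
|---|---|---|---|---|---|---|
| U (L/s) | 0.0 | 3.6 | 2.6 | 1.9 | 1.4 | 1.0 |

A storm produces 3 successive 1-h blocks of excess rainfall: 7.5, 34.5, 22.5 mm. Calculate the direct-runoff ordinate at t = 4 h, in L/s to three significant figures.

By discrete convolution, Q_j = Σ (P_i / 10 mm) · U_{j−i}.
At t = 4 h (j=4): Q = (7.5/10)·1.4 + (34.5/10)·1.9 + (22.5/10)·2.6 = 13.5 L/s.

Q ≈ 13.5 L/s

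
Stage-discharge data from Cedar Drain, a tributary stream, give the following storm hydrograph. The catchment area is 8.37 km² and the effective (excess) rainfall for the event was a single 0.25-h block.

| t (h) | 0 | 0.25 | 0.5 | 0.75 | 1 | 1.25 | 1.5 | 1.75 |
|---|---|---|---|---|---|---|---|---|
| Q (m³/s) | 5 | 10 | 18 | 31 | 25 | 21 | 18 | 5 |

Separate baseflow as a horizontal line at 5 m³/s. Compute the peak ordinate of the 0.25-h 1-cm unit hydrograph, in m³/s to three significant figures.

U_p ≈ 26.0 m³/s

Direct runoff: 0.0, 5.0, 13.0, 26.0, 20.0, 16.0, 13.0, 0.0 m³/s; ΣQ_DR = 93.00 m³/s, peak = 26.0 m³/s.
Runoff depth d = ΣQ_DR·Δt / A = 93.00 × 900 / (8.37 km²) = 10.00 mm.
The 1-cm UH is the DRH scaled by (10 mm)/d, so U_p = 26.0 × 10/10.00 = 26.0 m³/s.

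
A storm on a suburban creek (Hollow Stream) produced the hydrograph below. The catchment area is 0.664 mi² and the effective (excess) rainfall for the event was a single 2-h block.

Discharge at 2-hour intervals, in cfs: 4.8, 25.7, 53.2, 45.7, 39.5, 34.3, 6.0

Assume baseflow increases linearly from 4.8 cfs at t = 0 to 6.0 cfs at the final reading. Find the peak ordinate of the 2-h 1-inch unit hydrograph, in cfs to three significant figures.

U_p ≈ 60.0 cfs

Direct runoff: 0.00, 20.70, 48.00, 40.30, 33.90, 28.50, 0.00 cfs; ΣQ_DR = 171.4 cfs, peak = 48.00 cfs.
Runoff depth d = ΣQ_DR·Δt / A = 171.4 × 7200 / (0.664 mi²) = 0.8000 in.
The 1-inch UH is the DRH scaled by (1 in)/d, so U_p = 48.00 × 1/0.8000 = 60.0 cfs.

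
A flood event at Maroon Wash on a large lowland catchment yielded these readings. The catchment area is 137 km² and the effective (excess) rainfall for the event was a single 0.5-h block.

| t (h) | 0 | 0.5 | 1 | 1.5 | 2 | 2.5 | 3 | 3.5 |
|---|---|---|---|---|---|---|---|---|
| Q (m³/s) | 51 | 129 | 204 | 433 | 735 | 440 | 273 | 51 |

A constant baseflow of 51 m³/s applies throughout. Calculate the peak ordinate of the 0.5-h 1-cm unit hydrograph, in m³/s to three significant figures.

Direct runoff: 0.0, 78.0, 153.0, 382.0, 684.0, 389.0, 222.0, 0.0 m³/s; ΣQ_DR = 1908 m³/s, peak = 684.0 m³/s.
Runoff depth d = ΣQ_DR·Δt / A = 1908 × 1800 / (137 km²) = 25.07 mm.
The 1-cm UH is the DRH scaled by (10 mm)/d, so U_p = 684.0 × 10/25.07 = 273 m³/s.

U_p ≈ 273 m³/s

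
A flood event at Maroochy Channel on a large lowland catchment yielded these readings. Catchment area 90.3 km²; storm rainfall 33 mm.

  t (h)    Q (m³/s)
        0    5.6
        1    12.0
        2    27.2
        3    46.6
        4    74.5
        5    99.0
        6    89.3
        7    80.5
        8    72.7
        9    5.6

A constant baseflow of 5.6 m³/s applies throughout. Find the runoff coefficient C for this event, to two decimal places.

C ≈ 0.55

ΣQ_DR = 457.0 m³/s; V = ΣQ_DR·Δt = 1.645 × 10^6 m³.
Runoff depth d = V / A = 18.22 mm.
C = d / P = 18.22 / 33 = 0.55.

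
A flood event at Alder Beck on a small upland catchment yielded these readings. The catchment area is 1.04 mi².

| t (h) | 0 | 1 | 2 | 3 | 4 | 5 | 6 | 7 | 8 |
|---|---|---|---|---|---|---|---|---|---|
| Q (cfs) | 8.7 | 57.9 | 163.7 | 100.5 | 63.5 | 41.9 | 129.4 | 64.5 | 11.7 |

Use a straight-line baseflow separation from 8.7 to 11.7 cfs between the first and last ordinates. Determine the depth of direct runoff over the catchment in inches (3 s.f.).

d ≈ 0.819 in

Direct runoff: 0.00, 48.83, 154.25, 90.67, 53.30, 31.32, 118.45, 53.17, 0.00 cfs; ΣQ_DR = 550.0 cfs.
V = ΣQ_DR · Δt = 550.0 × 3600 s = 1.980 × 10^6 ft³.
Over A = 1.04 mi², depth = V / A = 0.819 in.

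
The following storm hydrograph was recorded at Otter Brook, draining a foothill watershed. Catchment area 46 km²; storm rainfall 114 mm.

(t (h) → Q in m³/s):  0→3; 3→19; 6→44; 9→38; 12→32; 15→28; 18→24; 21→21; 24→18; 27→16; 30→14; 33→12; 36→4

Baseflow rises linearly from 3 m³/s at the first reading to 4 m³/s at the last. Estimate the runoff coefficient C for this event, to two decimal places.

ΣQ_DR = 227.5 m³/s; V = ΣQ_DR·Δt = 2.457 × 10^6 m³.
Runoff depth d = V / A = 53.41 mm.
C = d / P = 53.41 / 114 = 0.47.

C ≈ 0.47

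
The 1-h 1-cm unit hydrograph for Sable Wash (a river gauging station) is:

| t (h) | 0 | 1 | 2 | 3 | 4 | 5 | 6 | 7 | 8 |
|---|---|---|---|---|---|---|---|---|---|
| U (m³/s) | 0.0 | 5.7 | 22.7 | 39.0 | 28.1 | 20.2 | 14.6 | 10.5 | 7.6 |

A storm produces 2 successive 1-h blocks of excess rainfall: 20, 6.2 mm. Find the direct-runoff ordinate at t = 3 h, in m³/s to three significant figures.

By discrete convolution, Q_j = Σ (P_i / 10 mm) · U_{j−i}.
At t = 3 h (j=3): Q = (20/10)·39.0 + (6.2/10)·22.7 = 92.1 m³/s.

Q ≈ 92.1 m³/s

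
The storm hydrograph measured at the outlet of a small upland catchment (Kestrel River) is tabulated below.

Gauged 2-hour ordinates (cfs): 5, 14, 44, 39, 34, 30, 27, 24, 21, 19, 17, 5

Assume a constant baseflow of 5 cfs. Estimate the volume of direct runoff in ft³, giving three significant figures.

V ≈ 1.58 × 10^6 ft³

Direct-runoff ordinates (Q − Q_b): 0.0, 9.0, 39.0, 34.0, 29.0, 25.0, 22.0, 19.0, 16.0, 14.0, 12.0, 0.0 cfs.
ΣQ_DR = 219.0 cfs.
With Δt = 2 h = 7200 s, V = ΣQ_DR · Δt = 219.0 × 7200 = 1.58 × 10^6 ft³.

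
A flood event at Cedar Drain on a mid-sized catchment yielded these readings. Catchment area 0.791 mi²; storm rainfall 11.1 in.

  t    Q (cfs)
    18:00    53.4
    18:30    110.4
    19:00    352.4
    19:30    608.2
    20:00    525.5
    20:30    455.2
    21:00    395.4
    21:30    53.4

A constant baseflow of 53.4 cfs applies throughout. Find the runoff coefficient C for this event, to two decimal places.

ΣQ_DR = 2127 cfs; V = ΣQ_DR·Δt = 3.828 × 10^6 ft³.
Runoff depth d = V / A = 2.083 in.
C = d / P = 2.083 / 11.1 = 0.19.

C ≈ 0.19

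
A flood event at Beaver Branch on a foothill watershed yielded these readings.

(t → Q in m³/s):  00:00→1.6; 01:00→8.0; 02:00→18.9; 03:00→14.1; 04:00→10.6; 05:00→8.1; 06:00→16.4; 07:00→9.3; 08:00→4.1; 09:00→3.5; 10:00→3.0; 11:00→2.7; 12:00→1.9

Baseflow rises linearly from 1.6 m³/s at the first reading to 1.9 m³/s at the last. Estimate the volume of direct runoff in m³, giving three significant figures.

Direct-runoff ordinates (Q − Q_b): 0.00, 6.38, 17.25, 12.43, 8.90, 6.38, 14.65, 7.53, 2.30, 1.68, 1.15, 0.82, 0.00 m³/s.
ΣQ_DR = 79.45 m³/s.
With Δt = 1 h = 3600 s, V = ΣQ_DR · Δt = 79.45 × 3600 = 2.86 × 10^5 m³.

V ≈ 2.86 × 10^5 m³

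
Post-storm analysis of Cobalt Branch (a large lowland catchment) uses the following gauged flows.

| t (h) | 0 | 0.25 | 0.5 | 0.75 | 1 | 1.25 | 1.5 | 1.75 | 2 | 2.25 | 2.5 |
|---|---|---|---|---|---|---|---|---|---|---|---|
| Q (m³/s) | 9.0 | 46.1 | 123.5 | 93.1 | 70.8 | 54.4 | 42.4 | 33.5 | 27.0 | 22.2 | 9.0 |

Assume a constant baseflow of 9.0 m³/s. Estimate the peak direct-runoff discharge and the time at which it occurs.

Q_p = 114.5 m³/s at t = 0.5 h

Subtracting baseflow gives direct-runoff ordinates: 0.0, 37.1, 114.5, 84.1, 61.8, 45.4, 33.4, 24.5, 18.0, 13.2, 0.0 m³/s.
The maximum is 114.5 m³/s, occurring at the reading for t = 0.5 h.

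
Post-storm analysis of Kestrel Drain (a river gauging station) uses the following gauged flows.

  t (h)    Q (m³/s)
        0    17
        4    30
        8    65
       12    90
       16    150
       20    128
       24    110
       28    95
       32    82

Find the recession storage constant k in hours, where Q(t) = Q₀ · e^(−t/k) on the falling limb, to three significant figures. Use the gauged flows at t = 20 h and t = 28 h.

k ≈ 26.8 h

On the falling limb, Q drops from 128 to 95 m³/s between t = 20 h and t = 28 h (Δt = 8 h).
k = −Δt / ln(Q₂/Q₁) = −8 / ln(95/128) = 26.8 h.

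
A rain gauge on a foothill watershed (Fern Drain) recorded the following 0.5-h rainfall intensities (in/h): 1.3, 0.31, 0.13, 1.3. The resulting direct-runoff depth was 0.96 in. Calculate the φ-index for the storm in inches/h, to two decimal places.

φ ≈ 0.34 in/h

Only the 2 blocks with intensity above φ contribute runoff: 1.3, 1.3 in/h.
Σ(I−φ)·Δt = d  ⇒  (1.3+1.3 − 2φ)·0.5 = 0.96
φ = (2.600 − 0.96/0.5) / 2 = 0.34 in/h.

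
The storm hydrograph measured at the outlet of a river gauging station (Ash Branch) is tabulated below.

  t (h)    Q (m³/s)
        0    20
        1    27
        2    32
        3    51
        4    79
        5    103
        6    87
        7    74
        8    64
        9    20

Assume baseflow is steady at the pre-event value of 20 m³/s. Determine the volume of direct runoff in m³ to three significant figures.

V ≈ 1.29 × 10^6 m³

Direct-runoff ordinates (Q − Q_b): 0.0, 7.0, 12.0, 31.0, 59.0, 83.0, 67.0, 54.0, 44.0, 0.0 m³/s.
ΣQ_DR = 357.0 m³/s.
With Δt = 1 h = 3600 s, V = ΣQ_DR · Δt = 357.0 × 3600 = 1.29 × 10^6 m³.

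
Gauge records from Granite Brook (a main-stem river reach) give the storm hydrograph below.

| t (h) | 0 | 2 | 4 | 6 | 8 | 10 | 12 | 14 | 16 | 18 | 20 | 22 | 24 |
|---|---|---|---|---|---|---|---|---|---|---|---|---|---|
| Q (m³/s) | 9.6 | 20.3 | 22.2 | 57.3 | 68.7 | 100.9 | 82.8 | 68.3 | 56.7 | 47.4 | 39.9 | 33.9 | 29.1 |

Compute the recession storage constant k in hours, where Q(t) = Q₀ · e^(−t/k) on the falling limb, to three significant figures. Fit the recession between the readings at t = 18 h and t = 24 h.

k ≈ 12.3 h

On the falling limb, Q drops from 47.4 to 29.1 m³/s between t = 18 h and t = 24 h (Δt = 6 h).
k = −Δt / ln(Q₂/Q₁) = −6 / ln(29.1/47.4) = 12.3 h.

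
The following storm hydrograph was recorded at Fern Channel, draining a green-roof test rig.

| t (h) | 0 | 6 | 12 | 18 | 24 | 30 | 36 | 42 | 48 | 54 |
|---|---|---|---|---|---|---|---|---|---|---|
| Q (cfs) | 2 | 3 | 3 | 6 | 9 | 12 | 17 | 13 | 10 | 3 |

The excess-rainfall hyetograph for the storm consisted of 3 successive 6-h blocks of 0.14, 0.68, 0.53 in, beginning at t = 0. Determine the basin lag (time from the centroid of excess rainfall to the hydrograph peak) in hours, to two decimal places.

Centroid of excess rainfall: t_c = Σ P_i·t̄_i / ΣP_i = 10.7333 h (block centres at 3, 9, 15 h).
Hydrograph peak occurs at t = 36 h, so basin lag t_L = 36 − 10.7333 = 25.27 h.

t_L ≈ 25.27 h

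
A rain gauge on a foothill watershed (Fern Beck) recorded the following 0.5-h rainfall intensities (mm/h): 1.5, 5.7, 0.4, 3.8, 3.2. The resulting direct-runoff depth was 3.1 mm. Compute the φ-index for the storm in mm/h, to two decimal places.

φ ≈ 2.17 mm/h

Only the 3 blocks with intensity above φ contribute runoff: 5.7, 3.8, 3.2 mm/h.
Σ(I−φ)·Δt = d  ⇒  (5.7+3.8+3.2 − 3φ)·0.5 = 3.1
φ = (12.70 − 3.1/0.5) / 3 = 2.17 mm/h.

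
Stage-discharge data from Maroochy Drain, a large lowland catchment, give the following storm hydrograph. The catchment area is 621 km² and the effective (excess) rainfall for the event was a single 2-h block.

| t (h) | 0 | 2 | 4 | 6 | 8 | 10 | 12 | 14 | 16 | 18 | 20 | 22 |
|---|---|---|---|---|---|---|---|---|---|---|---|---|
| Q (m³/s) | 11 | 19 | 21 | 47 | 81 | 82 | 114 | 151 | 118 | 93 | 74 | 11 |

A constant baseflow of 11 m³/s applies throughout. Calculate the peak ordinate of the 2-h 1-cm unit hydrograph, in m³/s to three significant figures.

U_p ≈ 175 m³/s

Direct runoff: 0.0, 8.0, 10.0, 36.0, 70.0, 71.0, 103.0, 140.0, 107.0, 82.0, 63.0, 0.0 m³/s; ΣQ_DR = 690.0 m³/s, peak = 140.0 m³/s.
Runoff depth d = ΣQ_DR·Δt / A = 690.0 × 7200 / (621 km²) = 8.000 mm.
The 1-cm UH is the DRH scaled by (10 mm)/d, so U_p = 140.0 × 10/8.000 = 175 m³/s.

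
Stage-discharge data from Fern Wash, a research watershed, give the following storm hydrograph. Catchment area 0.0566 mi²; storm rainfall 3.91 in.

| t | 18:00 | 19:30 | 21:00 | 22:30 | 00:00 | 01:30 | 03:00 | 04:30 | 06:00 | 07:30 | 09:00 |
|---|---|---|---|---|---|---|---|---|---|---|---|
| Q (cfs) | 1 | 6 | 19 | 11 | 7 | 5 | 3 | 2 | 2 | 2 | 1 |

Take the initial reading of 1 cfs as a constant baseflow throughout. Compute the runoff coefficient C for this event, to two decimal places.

ΣQ_DR = 48.00 cfs; V = ΣQ_DR·Δt = 2.592 × 10^5 ft³.
Runoff depth d = V / A = 1.971 in.
C = d / P = 1.971 / 3.91 = 0.50.

C ≈ 0.50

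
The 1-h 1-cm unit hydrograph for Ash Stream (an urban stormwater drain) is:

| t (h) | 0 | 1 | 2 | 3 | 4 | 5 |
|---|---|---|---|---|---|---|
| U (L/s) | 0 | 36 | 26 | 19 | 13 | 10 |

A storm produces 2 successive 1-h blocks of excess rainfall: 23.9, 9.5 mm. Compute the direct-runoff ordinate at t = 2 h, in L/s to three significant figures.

By discrete convolution, Q_j = Σ (P_i / 10 mm) · U_{j−i}.
At t = 2 h (j=2): Q = (23.9/10)·26 + (9.5/10)·36 = 96.3 L/s.

Q ≈ 96.3 L/s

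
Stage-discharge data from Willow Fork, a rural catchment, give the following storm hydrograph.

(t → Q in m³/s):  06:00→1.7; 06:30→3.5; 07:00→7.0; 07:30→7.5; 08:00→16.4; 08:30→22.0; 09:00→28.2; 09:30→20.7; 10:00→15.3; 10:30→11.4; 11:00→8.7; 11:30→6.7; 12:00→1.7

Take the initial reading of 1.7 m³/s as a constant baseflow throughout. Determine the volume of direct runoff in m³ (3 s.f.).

Direct-runoff ordinates (Q − Q_b): 0.0, 1.8, 5.3, 5.8, 14.7, 20.3, 26.5, 19.0, 13.6, 9.7, 7.0, 5.0, 0.0 m³/s.
ΣQ_DR = 128.7 m³/s.
With Δt = 0.5 h = 1800 s, V = ΣQ_DR · Δt = 128.7 × 1800 = 2.32 × 10^5 m³.

V ≈ 2.32 × 10^5 m³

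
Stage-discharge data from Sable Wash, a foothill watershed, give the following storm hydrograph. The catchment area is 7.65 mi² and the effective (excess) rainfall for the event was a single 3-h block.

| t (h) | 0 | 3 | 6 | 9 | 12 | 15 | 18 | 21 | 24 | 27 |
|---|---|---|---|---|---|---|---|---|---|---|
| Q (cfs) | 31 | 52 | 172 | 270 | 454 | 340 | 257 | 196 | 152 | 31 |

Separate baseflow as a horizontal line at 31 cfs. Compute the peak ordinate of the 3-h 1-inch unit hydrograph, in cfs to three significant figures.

Direct runoff: 0.0, 21.0, 141.0, 239.0, 423.0, 309.0, 226.0, 165.0, 121.0, 0.0 cfs; ΣQ_DR = 1645 cfs, peak = 423.0 cfs.
Runoff depth d = ΣQ_DR·Δt / A = 1645 × 10800 / (7.65 mi²) = 0.9996 in.
The 1-inch UH is the DRH scaled by (1 in)/d, so U_p = 423.0 × 1/0.9996 = 423 cfs.

U_p ≈ 423 cfs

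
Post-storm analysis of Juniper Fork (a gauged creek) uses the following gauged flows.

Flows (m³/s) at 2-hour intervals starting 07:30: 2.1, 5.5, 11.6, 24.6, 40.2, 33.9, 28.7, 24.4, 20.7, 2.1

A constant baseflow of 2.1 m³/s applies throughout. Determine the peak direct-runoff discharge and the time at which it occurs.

Q_p = 38.1 m³/s at t = 15:30

Subtracting baseflow gives direct-runoff ordinates: 0.0, 3.4, 9.5, 22.5, 38.1, 31.8, 26.6, 22.3, 18.6, 0.0 m³/s.
The maximum is 38.1 m³/s, occurring at the reading for t = 15:30.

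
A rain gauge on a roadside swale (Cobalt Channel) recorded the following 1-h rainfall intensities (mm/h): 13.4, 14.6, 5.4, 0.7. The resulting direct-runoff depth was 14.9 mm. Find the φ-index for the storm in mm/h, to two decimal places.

φ ≈ 6.55 mm/h

Only the 2 blocks with intensity above φ contribute runoff: 13.4, 14.6 mm/h.
Σ(I−φ)·Δt = d  ⇒  (13.4+14.6 − 2φ)·1 = 14.9
φ = (28.00 − 14.9/1) / 2 = 6.55 mm/h.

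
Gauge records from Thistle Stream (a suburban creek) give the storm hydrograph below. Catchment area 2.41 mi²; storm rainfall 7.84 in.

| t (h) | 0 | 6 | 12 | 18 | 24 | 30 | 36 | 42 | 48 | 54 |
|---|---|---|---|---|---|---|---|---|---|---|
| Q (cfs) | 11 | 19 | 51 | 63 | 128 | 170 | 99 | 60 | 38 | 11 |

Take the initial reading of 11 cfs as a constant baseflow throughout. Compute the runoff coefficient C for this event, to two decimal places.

ΣQ_DR = 540.0 cfs; V = ΣQ_DR·Δt = 1.166 × 10^7 ft³.
Runoff depth d = V / A = 2.083 in.
C = d / P = 2.083 / 7.84 = 0.27.

C ≈ 0.27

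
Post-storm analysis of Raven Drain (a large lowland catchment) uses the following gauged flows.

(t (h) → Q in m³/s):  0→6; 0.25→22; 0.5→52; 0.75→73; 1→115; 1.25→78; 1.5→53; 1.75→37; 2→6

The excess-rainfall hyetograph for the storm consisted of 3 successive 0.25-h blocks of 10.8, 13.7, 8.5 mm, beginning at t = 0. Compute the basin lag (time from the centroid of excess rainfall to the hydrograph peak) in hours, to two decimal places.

Centroid of excess rainfall: t_c = Σ P_i·t̄_i / ΣP_i = 0.3576 h (block centres at 0.125, 0.375, 0.625 h).
Hydrograph peak occurs at t = 1 h, so basin lag t_L = 1 − 0.3576 = 0.64 h.

t_L ≈ 0.64 h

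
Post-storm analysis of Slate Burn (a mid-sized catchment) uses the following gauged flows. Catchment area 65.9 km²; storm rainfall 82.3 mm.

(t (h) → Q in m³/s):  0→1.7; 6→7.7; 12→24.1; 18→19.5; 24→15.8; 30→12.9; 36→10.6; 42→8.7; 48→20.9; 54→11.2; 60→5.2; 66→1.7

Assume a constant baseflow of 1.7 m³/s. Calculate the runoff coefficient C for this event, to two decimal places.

ΣQ_DR = 119.6 m³/s; V = ΣQ_DR·Δt = 2.583 × 10^6 m³.
Runoff depth d = V / A = 39.20 mm.
C = d / P = 39.20 / 82.3 = 0.48.

C ≈ 0.48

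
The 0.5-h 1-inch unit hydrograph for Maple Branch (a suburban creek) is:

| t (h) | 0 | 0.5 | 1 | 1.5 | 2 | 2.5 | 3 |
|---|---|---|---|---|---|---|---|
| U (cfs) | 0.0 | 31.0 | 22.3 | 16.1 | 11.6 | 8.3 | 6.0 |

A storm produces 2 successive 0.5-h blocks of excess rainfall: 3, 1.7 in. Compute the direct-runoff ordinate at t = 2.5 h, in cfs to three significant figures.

Q ≈ 44.6 cfs

By discrete convolution, Q_j = Σ (P_i / 1 in) · U_{j−i}.
At t = 2.5 h (j=5): Q = (3/1)·8.3 + (1.7/1)·11.6 = 44.6 cfs.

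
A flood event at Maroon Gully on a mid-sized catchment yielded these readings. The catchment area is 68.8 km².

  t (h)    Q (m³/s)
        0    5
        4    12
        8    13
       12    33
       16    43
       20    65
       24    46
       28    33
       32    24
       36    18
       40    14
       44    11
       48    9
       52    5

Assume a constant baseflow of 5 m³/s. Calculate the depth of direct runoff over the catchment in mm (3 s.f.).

Direct runoff: 0.0, 7.0, 8.0, 28.0, 38.0, 60.0, 41.0, 28.0, 19.0, 13.0, 9.0, 6.0, 4.0, 0.0 m³/s; ΣQ_DR = 261.0 m³/s.
V = ΣQ_DR · Δt = 261.0 × 14400 s = 3.758 × 10^6 m³.
Over A = 68.8 km², depth = V / A = 54.6 mm.

d ≈ 54.6 mm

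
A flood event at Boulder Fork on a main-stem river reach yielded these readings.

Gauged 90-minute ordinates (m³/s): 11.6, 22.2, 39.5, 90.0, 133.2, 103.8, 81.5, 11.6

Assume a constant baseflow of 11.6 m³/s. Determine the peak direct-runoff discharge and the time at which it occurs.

Q_p = 121.6 m³/s at t = 6 h

Subtracting baseflow gives direct-runoff ordinates: 0.0, 10.6, 27.9, 78.4, 121.6, 92.2, 69.9, 0.0 m³/s.
The maximum is 121.6 m³/s, occurring at the reading for t = 6 h.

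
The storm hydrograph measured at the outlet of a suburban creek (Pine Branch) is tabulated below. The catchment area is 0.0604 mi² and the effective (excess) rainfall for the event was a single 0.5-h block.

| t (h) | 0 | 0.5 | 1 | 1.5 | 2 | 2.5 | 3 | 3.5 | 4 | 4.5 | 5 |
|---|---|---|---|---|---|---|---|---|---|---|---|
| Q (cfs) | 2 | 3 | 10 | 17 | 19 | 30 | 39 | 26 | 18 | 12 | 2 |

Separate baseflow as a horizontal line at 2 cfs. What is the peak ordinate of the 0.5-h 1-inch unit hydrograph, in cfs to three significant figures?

Direct runoff: 0.0, 1.0, 8.0, 15.0, 17.0, 28.0, 37.0, 24.0, 16.0, 10.0, 0.0 cfs; ΣQ_DR = 156.0 cfs, peak = 37.0 cfs.
Runoff depth d = ΣQ_DR·Δt / A = 156.0 × 1800 / (0.0604 mi²) = 2.001 in.
The 1-inch UH is the DRH scaled by (1 in)/d, so U_p = 37.0 × 1/2.001 = 18.5 cfs.

U_p ≈ 18.5 cfs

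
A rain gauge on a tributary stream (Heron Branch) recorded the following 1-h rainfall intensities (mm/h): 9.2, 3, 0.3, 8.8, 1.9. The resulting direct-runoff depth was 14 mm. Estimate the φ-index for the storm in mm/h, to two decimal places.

φ ≈ 2.33 mm/h

Only the 3 blocks with intensity above φ contribute runoff: 9.2, 3, 8.8 mm/h.
Σ(I−φ)·Δt = d  ⇒  (9.2+3+8.8 − 3φ)·1 = 14
φ = (21.00 − 14/1) / 3 = 2.33 mm/h.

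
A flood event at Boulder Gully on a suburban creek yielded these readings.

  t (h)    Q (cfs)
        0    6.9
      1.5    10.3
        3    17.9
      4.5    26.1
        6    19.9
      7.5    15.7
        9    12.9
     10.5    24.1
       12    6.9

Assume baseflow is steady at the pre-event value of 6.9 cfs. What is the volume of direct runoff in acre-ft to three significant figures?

V ≈ 9.74 acre-ft

Direct-runoff ordinates (Q − Q_b): 0.0, 3.4, 11.0, 19.2, 13.0, 8.8, 6.0, 17.2, 0.0 cfs.
ΣQ_DR = 78.60 cfs.
With Δt = 1.5 h = 5400 s, V = ΣQ_DR · Δt = 78.60 × 5400 = 4.24 × 10^5 ft³ = 9.74 acre-ft.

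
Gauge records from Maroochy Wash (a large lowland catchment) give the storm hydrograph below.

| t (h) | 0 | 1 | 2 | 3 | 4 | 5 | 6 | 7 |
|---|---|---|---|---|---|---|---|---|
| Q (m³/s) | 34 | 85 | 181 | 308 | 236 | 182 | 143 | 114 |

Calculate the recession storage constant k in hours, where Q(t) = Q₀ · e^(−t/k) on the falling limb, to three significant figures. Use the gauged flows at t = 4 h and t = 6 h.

k ≈ 3.99 h

On the falling limb, Q drops from 236 to 143 m³/s between t = 4 h and t = 6 h (Δt = 2 h).
k = −Δt / ln(Q₂/Q₁) = −2 / ln(143/236) = 3.99 h.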